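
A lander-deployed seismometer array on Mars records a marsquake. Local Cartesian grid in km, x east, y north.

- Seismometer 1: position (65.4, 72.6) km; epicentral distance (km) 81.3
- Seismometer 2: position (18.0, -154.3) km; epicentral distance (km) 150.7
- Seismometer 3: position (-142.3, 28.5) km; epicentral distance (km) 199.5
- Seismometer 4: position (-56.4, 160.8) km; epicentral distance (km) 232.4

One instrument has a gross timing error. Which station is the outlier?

Solve using three stations at a time. Using Seismometer 1, Seismometer 2, Seismometer 3 (subtract circle equations pairwise → linear system) gives (x, y) ≈ (53.9, -7.9).
Distances from that point to each station vs reported:
  Seismometer 1: calculated 81.3 vs reported 81.3 → residual 0.0 km
  Seismometer 2: calculated 150.7 vs reported 150.7 → residual 0.0 km
  Seismometer 3: calculated 199.5 vs reported 199.5 → residual 0.0 km
  Seismometer 4: calculated 201.5 vs reported 232.4 → residual 30.9 km
Seismometer 1, Seismometer 2, Seismometer 3 are mutually consistent (residuals ≈ 0); Seismometer 4 is off by 30.9 km.

Seismometer 4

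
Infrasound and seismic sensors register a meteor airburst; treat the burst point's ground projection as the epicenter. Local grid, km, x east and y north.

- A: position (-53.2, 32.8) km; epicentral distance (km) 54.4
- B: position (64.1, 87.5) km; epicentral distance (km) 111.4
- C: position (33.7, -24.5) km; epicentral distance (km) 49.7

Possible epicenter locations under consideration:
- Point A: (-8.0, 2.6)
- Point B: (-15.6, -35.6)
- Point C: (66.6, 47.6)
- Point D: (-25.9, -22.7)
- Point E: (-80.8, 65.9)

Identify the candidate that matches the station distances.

For each candidate, compare |candidate − station| to the reported distance:
Point A: residuals A 0.0, B 0.0, C 0.0 → max 0.0 km
Point B: residuals A 23.7, B 35.2, C 0.8 → max 35.2 km
Point C: residuals A 66.3, B 71.4, C 29.6 → max 71.4 km
Point D: residuals A 7.5, B 30.9, C 9.9 → max 30.9 km
Point E: residuals A 11.3, B 35.1, C 96.2 → max 96.2 km
Only Point A has all residuals ≈ 0.

Point A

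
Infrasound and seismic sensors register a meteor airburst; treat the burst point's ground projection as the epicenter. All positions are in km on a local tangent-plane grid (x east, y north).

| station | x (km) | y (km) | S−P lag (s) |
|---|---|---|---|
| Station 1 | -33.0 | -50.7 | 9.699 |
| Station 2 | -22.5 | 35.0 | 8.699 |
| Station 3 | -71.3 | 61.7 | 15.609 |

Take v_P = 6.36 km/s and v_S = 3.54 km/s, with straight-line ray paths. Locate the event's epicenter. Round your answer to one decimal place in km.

Distance from S−P lag: d = Δt · v_P v_S / (v_P − v_S) = Δt · (6.36·3.54)/(6.36−3.54) ≈ 7.9838·Δt.
So d_Station 1 = 77.44, d_Station 2 = 69.45, d_Station 3 = 124.62 km.
Circle about each station: (x + 33.0)² + (y + 50.7)² = 77.44²; (x + 22.5)² + (y − 35.0)² = 69.45²; (x + 71.3)² + (y − 61.7)² = 124.62².
Subtracting the Station 1 equation from the Station 2 and Station 3 equations removes the quadratic terms:
21.0 x + 171.4 y = -754.59
-76.6 x + 224.8 y = -4302.10
Solving the 2×2 system: x ≈ 31.8, y ≈ -8.3 km.

(31.8, -8.3)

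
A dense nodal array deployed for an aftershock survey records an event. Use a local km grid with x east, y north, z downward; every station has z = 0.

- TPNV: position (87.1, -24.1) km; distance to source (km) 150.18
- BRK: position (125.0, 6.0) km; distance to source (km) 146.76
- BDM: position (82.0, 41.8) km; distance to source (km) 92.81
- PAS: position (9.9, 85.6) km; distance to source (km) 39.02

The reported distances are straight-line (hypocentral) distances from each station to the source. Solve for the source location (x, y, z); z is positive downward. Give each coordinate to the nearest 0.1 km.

(24.9, 110.0, 26.5)

Each station gives a sphere (x−x_i)² + (y−y_i)² + z² = d_i² (stations at z=0).
Subtracting the TPNV sphere from BRK and BDM: z² cancels, leaving linear equations in x and y:
75.8 x + 60.2 y = 8509.31
-10.2 x + 131.8 y = 14244.36
Solving: x ≈ 24.897, y ≈ 110.002 km (keep extra digits for the depth step; rounded: 24.9, 110.0).
Then from the TPNV sphere: z² = 150.18² − (x − 87.1)² − (y + 24.1)² with x = 24.897, y = 110.002, so z ≈ 26.485 ≈ 26.5 km.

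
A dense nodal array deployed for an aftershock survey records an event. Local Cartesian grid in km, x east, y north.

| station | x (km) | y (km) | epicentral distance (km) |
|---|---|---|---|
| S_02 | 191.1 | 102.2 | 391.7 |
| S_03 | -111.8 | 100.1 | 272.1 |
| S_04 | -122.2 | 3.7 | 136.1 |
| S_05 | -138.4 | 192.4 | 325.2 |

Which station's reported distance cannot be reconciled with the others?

Solve using three stations at a time. Using S_02, S_04, S_05 (subtract circle equations pairwise → linear system) gives (x, y) ≈ (-122.6, -132.4).
Distances from that point to each station vs reported:
  S_02: calculated 391.7 vs reported 391.7 → residual 0.0 km
  S_03: calculated 232.8 vs reported 272.1 → residual 39.3 km
  S_04: calculated 136.1 vs reported 136.1 → residual 0.0 km
  S_05: calculated 325.2 vs reported 325.2 → residual 0.0 km
S_02, S_04, S_05 are mutually consistent (residuals ≈ 0); S_03 is off by 39.3 km.

S_03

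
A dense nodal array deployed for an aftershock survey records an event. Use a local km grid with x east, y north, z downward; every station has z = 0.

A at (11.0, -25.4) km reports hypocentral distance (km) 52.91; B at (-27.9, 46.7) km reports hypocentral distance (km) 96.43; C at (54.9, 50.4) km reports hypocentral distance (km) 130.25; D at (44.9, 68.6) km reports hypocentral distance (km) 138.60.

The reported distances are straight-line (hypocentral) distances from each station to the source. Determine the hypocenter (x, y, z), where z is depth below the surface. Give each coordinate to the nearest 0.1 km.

(-28.6, -45.3, 28.9)

Each station gives a sphere (x−x_i)² + (y−y_i)² + z² = d_i² (stations at z=0).
Subtracting the A sphere from B and C: z² cancels, leaving linear equations in x and y:
-77.8 x + 144.2 y = -4306.14
87.8 x + 151.6 y = -9377.58
Solving: x ≈ -28.601, y ≈ -45.293 km (keep extra digits for the depth step; rounded: -28.6, -45.3).
Then from the A sphere: z² = 52.91² − (x − 11.0)² − (y + 25.4)² with x = -28.601, y = -45.293, so z ≈ 28.905 ≈ 28.9 km.
Check against D (with the unrounded solution): distance 138.60 ≈ 138.60 km. ✓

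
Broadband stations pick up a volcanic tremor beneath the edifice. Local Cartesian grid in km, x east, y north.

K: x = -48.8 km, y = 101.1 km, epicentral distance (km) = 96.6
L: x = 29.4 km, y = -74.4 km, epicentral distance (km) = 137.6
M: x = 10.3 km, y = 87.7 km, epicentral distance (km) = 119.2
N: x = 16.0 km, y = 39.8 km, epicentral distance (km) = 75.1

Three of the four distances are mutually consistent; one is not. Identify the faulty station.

N

Solve using three stations at a time. Using K, L, M (subtract circle equations pairwise → linear system) gives (x, y) ≈ (-79.8, 9.5).
Distances from that point to each station vs reported:
  K: calculated 96.7 vs reported 96.6 → residual 0.1 km
  L: calculated 137.7 vs reported 137.6 → residual 0.1 km
  M: calculated 119.3 vs reported 119.2 → residual 0.1 km
  N: calculated 100.4 vs reported 75.1 → residual 25.3 km
K, L, M are mutually consistent (residuals ≈ 0); N is off by 25.3 km.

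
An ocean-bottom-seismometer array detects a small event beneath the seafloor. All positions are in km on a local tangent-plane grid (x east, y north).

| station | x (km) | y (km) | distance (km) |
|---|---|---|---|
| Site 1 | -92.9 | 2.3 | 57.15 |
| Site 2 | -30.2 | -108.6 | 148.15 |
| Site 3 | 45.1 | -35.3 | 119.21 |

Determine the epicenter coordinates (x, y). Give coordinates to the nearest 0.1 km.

-48.6 km east, 38.4 km north

Circle about each station: (x + 92.9)² + (y − 2.3)² = 57.15²; (x + 30.2)² + (y + 108.6)² = 148.15²; (x − 45.1)² + (y + 35.3)² = 119.21².
Subtracting the Site 1 equation from the Site 2 and Site 3 equations removes the quadratic terms:
125.4 x − 221.8 y = -14612.00
276.0 x − 75.2 y = -16300.50
Solving the 2×2 system: x ≈ -48.6, y ≈ 38.4 km.
Check against Site 1 (with the unrounded x, y): √((x + 92.9)²+(y − 2.3)²) = 57.15 ≈ 57.15 km. ✓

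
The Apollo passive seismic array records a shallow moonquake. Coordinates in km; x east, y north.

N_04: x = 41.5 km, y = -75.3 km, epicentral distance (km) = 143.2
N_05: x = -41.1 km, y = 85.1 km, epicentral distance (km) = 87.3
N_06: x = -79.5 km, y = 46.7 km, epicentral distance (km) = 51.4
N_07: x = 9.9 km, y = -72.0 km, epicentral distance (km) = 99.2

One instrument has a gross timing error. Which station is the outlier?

N_04

Solve using three stations at a time. Using N_05, N_06, N_07 (subtract circle equations pairwise → linear system) gives (x, y) ≈ (-58.8, -0.4).
Distances from that point to each station vs reported:
  N_04: calculated 125.2 vs reported 143.2 → residual 18.0 km
  N_05: calculated 87.3 vs reported 87.3 → residual 0.0 km
  N_06: calculated 51.5 vs reported 51.4 → residual 0.1 km
  N_07: calculated 99.2 vs reported 99.2 → residual 0.0 km
N_05, N_06, N_07 are mutually consistent (residuals ≈ 0); N_04 is off by 18.0 km.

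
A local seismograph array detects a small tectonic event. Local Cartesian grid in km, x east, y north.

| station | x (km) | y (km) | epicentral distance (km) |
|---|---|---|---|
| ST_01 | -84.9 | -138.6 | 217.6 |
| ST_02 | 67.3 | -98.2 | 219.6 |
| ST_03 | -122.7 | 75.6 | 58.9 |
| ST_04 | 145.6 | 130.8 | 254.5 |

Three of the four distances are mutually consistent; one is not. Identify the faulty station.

ST_04

Solve using three stations at a time. Using ST_01, ST_02, ST_03 (subtract circle equations pairwise → linear system) gives (x, y) ≈ (-63.8, 78.0).
Distances from that point to each station vs reported:
  ST_01: calculated 217.6 vs reported 217.6 → residual 0.0 km
  ST_02: calculated 219.6 vs reported 219.6 → residual 0.0 km
  ST_03: calculated 58.9 vs reported 58.9 → residual 0.0 km
  ST_04: calculated 216.0 vs reported 254.5 → residual 38.5 km
ST_01, ST_02, ST_03 are mutually consistent (residuals ≈ 0); ST_04 is off by 38.5 km.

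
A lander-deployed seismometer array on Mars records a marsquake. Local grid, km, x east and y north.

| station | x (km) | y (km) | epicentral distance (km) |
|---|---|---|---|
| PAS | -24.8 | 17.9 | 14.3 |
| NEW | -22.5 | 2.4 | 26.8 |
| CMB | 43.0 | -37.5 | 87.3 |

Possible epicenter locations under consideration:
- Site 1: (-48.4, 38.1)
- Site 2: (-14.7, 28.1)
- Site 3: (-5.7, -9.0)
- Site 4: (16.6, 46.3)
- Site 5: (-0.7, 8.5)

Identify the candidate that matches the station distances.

Site 2

For each candidate, compare |candidate − station| to the reported distance:
Site 1: residuals PAS 16.8, NEW 17.3, CMB 31.3 → max 31.3 km
Site 2: residuals PAS 0.1, NEW 0.1, CMB 0.1 → max 0.1 km
Site 3: residuals PAS 18.7, NEW 6.5, CMB 30.9 → max 30.9 km
Site 4: residuals PAS 35.9, NEW 32.0, CMB 0.6 → max 35.9 km
Site 5: residuals PAS 11.6, NEW 4.2, CMB 23.9 → max 23.9 km
Only Site 2 has all residuals ≈ 0.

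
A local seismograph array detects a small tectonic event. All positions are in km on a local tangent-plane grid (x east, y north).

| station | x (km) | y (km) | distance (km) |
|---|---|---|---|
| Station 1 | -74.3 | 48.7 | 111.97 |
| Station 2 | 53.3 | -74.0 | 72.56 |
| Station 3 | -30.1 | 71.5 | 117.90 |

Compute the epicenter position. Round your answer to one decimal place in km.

Circle about each station: (x + 74.3)² + (y − 48.7)² = 111.97²; (x − 53.3)² + (y + 74.0)² = 72.56²; (x + 30.1)² + (y − 71.5)² = 117.90².
Subtracting the Station 1 equation from the Station 2 and Station 3 equations removes the quadratic terms:
255.2 x − 245.4 y = 7697.04
88.4 x + 45.6 y = -3237.05
Solving the 2×2 system: x ≈ -13.3, y ≈ -45.2 km.
Check against Station 1 (with the unrounded x, y): √((x + 74.3)²+(y − 48.7)²) = 111.97 ≈ 111.97 km. ✓

(-13.3, -45.2)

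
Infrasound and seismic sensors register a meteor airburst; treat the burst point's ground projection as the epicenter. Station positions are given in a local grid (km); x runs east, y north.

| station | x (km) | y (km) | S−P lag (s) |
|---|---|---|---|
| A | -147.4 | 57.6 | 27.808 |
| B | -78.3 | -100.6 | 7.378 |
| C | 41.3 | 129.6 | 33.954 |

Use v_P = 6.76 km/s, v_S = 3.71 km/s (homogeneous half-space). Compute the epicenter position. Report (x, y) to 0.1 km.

-32.0 km east, -139.8 km north

Distance from S−P lag: d = Δt · v_P v_S / (v_P − v_S) = Δt · (6.76·3.71)/(6.76−3.71) ≈ 8.2228·Δt.
So d_A = 228.66, d_B = 60.67, d_C = 279.20 km.
Circle about each station: (x + 147.4)² + (y − 57.6)² = 228.66²; (x + 78.3)² + (y + 100.6)² = 60.67²; (x − 41.3)² + (y − 129.6)² = 279.20².
Subtracting the A equation from the B and C equations removes the quadratic terms:
138.2 x − 316.4 y = 39811.28
377.4 x + 144.0 y = -32209.91
Solving the 2×2 system: x ≈ -32.0, y ≈ -139.8 km.
Check against A (with the unrounded x, y): √((x + 147.4)²+(y − 57.6)²) = 228.66 ≈ 228.66 km. ✓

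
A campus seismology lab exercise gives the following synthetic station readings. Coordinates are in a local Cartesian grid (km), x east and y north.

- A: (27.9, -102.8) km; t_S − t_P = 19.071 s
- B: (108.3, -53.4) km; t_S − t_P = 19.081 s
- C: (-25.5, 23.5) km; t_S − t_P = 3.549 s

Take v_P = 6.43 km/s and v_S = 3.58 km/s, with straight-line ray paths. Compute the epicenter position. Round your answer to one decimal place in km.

(-8.8, 46.8)

Distance from S−P lag: d = Δt · v_P v_S / (v_P − v_S) = Δt · (6.43·3.58)/(6.43−3.58) ≈ 8.0770·Δt.
So d_A = 154.04, d_B = 154.12, d_C = 28.67 km.
Circle about each station: (x − 27.9)² + (y + 102.8)² = 154.04²; (x − 108.3)² + (y + 53.4)² = 154.12²; (x + 25.5)² + (y − 23.5)² = 28.67².
Subtracting pairs of circle equations eliminates x²+y² and gives linear equations (the radical axes):
160.8 x + 98.8 y = 3209.55
-106.8 x + 252.6 y = 12762.60
Solving the 2×2 system: x ≈ -8.8, y ≈ 46.8 km.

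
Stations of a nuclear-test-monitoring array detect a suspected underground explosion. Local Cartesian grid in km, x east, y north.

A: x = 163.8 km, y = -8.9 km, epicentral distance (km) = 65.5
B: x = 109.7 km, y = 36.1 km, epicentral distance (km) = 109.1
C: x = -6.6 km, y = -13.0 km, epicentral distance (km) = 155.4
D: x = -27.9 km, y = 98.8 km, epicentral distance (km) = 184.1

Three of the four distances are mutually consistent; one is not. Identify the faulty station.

Solve using three stations at a time. Using A, B, C (subtract circle equations pairwise → linear system) gives (x, y) ≈ (138.3, -69.2).
Distances from that point to each station vs reported:
  A: calculated 65.4 vs reported 65.5 → residual 0.1 km
  B: calculated 109.1 vs reported 109.1 → residual 0.0 km
  C: calculated 155.4 vs reported 155.4 → residual 0.0 km
  D: calculated 236.3 vs reported 184.1 → residual 52.2 km
A, B, C are mutually consistent (residuals ≈ 0); D is off by 52.2 km.

D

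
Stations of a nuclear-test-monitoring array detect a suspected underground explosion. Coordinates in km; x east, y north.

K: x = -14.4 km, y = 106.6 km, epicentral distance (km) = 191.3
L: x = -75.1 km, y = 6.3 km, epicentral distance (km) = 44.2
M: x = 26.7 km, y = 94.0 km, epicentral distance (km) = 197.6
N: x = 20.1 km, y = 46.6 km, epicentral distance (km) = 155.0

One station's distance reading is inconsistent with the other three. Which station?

L

Solve using three stations at a time. Using K, M, N (subtract circle equations pairwise → linear system) gives (x, y) ≈ (-77.1, -74.1).
Distances from that point to each station vs reported:
  K: calculated 191.3 vs reported 191.3 → residual 0.0 km
  L: calculated 80.5 vs reported 44.2 → residual 36.3 km
  M: calculated 197.6 vs reported 197.6 → residual 0.0 km
  N: calculated 155.0 vs reported 155.0 → residual 0.0 km
K, M, N are mutually consistent (residuals ≈ 0); L is off by 36.3 km.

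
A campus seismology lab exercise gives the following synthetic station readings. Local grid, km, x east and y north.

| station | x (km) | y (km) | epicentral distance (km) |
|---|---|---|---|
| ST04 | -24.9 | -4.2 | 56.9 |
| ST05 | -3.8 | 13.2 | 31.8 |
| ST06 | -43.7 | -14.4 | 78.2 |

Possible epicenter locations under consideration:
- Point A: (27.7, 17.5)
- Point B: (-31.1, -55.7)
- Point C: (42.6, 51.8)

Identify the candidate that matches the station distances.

Point A

For each candidate, compare |candidate − station| to the reported distance:
Point A: residuals ST04 0.0, ST05 0.0, ST06 0.0 → max 0.0 km
Point B: residuals ST04 5.0, ST05 42.3, ST06 35.0 → max 42.3 km
Point C: residuals ST04 30.8, ST05 28.6, ST06 30.6 → max 30.8 km
Only Point A has all residuals ≈ 0.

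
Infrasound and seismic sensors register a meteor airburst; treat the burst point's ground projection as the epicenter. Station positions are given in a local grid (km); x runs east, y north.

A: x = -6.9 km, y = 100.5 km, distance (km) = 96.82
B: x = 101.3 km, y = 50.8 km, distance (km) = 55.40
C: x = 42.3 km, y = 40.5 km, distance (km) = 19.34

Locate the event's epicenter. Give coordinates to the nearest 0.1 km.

Circle about each station: (x + 6.9)² + (y − 100.5)² = 96.82²; (x − 101.3)² + (y − 50.8)² = 55.40²; (x − 42.3)² + (y − 40.5)² = 19.34².
Subtracting pairs of circle equations eliminates x²+y² and gives linear equations (the radical axes):
216.4 x − 99.4 y = 8999.42
98.4 x − 120.0 y = 2281.76
Solving the 2×2 system: x ≈ 52.7, y ≈ 24.2 km.
Check against A (with the unrounded x, y): √((x + 6.9)²+(y − 100.5)²) = 96.82 ≈ 96.82 km. ✓

52.7 km east, 24.2 km north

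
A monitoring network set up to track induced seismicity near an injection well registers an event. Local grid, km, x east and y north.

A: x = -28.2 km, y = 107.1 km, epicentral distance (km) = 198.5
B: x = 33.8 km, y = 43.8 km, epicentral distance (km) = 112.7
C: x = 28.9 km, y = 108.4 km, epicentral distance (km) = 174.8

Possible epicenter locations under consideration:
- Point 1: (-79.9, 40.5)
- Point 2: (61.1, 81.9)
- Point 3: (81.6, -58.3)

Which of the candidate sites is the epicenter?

Point 3

For each candidate, compare |candidate − station| to the reported distance:
Point 1: residuals A 114.2, B 1.0, C 46.6 → max 114.2 km
Point 2: residuals A 105.7, B 65.8, C 133.1 → max 133.1 km
Point 3: residuals A 0.0, B 0.0, C 0.0 → max 0.0 km
Only Point 3 has all residuals ≈ 0.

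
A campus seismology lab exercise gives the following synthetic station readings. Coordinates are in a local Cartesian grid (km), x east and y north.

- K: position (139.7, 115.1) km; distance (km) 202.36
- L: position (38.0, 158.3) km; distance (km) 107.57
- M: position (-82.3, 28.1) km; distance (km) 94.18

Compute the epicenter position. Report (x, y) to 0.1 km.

(-62.6, 120.2)

Circle about each station: (x − 139.7)² + (y − 115.1)² = 202.36²; (x − 38.0)² + (y − 158.3)² = 107.57²; (x + 82.3)² + (y − 28.1)² = 94.18².
Subtracting pairs of circle equations eliminates x²+y² and gives linear equations (the radical axes):
-203.4 x + 86.4 y = 23117.05
-444.0 x − 174.0 y = 6878.50
Solving the 2×2 system: x ≈ -62.6, y ≈ 120.2 km.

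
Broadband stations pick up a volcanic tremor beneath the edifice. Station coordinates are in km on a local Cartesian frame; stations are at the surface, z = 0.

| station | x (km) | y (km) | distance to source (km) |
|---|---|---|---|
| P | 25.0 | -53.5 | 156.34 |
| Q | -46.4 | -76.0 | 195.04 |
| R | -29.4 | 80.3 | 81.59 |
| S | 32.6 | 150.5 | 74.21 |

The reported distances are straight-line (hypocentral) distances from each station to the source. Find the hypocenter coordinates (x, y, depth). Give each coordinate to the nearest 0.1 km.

Each station gives a sphere (x−x_i)² + (y−y_i)² + z² = d_i² (stations at z=0).
Subtracting the P sphere from Q and R: z² cancels, leaving linear equations in x and y:
-142.8 x − 45.0 y = -9156.70
-108.8 x + 267.6 y = 21610.47
Solving: x ≈ 34.282, y ≈ 94.695 km (keep extra digits for the depth step; rounded: 34.3, 94.7).
Then from the P sphere: z² = 156.34² − (x − 25.0)² − (y + 53.5)² with x = 34.282, y = 94.695, so z ≈ 48.931 ≈ 48.9 km.
Check against S (with the unrounded solution): distance 74.24 ≈ 74.21 km. ✓

(34.3, 94.7, 48.9)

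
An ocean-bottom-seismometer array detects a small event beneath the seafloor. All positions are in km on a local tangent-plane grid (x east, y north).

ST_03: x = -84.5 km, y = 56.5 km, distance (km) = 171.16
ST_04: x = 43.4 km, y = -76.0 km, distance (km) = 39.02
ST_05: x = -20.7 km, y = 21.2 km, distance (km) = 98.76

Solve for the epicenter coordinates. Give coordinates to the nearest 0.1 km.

x ≈ 57.2 km, y ≈ -39.5 km

Circle about each station: (x + 84.5)² + (y − 56.5)² = 171.16²; (x − 43.4)² + (y + 76.0)² = 39.02²; (x + 20.7)² + (y − 21.2)² = 98.76².
Subtracting pairs of circle equations eliminates x²+y² and gives linear equations (the radical axes):
255.8 x − 265.0 y = 25100.25
127.6 x − 70.6 y = 10087.64
Solving the 2×2 system: x ≈ 57.2, y ≈ -39.5 km.
Check against ST_03 (with the unrounded x, y): √((x + 84.5)²+(y − 56.5)²) = 171.16 ≈ 171.16 km. ✓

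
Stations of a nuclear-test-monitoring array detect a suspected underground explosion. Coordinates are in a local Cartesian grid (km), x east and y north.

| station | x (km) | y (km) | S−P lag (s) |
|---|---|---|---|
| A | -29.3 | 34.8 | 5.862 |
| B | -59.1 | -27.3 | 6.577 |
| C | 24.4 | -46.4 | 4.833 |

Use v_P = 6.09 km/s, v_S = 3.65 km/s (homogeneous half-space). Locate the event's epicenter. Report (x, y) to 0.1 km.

-1.5 km east, -10.8 km north

Distance from S−P lag: d = Δt · v_P v_S / (v_P − v_S) = Δt · (6.09·3.65)/(6.09−3.65) ≈ 9.1100·Δt.
So d_A = 53.40, d_B = 59.92, d_C = 44.03 km.
Circle about each station: (x + 29.3)² + (y − 34.8)² = 53.40²; (x + 59.1)² + (y + 27.3)² = 59.92²; (x − 24.4)² + (y + 46.4)² = 44.03².
Subtracting pairs of circle equations eliminates x²+y² and gives linear equations (the radical axes):
-59.6 x − 124.2 y = 1429.72
107.4 x − 162.4 y = 1591.71
Solving the 2×2 system: x ≈ -1.5, y ≈ -10.8 km.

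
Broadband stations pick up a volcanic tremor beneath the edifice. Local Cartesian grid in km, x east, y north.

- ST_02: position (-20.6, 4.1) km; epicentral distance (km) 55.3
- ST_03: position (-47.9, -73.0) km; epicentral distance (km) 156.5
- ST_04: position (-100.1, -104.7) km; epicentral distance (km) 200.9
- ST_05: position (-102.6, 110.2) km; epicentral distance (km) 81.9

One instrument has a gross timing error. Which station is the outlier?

ST_02

Solve using three stations at a time. Using ST_03, ST_04, ST_05 (subtract circle equations pairwise → linear system) gives (x, y) ≈ (-25.7, 81.9).
Distances from that point to each station vs reported:
  ST_02: calculated 78.0 vs reported 55.3 → residual 22.7 km
  ST_03: calculated 156.5 vs reported 156.5 → residual 0.0 km
  ST_04: calculated 200.9 vs reported 200.9 → residual 0.0 km
  ST_05: calculated 81.9 vs reported 81.9 → residual 0.0 km
ST_03, ST_04, ST_05 are mutually consistent (residuals ≈ 0); ST_02 is off by 22.7 km.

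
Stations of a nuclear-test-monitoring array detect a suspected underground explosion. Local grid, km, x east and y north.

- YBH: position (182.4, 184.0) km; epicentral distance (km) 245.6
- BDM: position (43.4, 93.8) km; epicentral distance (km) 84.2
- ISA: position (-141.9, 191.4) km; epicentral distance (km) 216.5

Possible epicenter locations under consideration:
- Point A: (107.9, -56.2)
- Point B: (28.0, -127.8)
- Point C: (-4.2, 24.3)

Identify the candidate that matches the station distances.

Point C

For each candidate, compare |candidate − station| to the reported distance:
Point A: residuals YBH 5.9, BDM 79.1, ISA 135.2 → max 135.2 km
Point B: residuals YBH 102.3, BDM 137.9, ISA 145.1 → max 145.1 km
Point C: residuals YBH 0.0, BDM 0.0, ISA 0.0 → max 0.0 km
Only Point C has all residuals ≈ 0.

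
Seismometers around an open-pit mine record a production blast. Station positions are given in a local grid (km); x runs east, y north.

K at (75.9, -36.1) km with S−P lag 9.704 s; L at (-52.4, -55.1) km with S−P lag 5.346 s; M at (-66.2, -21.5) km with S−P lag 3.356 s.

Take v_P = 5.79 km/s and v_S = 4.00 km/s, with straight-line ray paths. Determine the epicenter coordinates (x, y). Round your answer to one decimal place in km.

x ≈ -39.7 km, y ≈ 12.9 km

Distance from S−P lag: d = Δt · v_P v_S / (v_P − v_S) = Δt · (5.79·4.00)/(5.79−4.00) ≈ 12.9385·Δt.
So d_K = 125.56, d_L = 69.17, d_M = 43.42 km.
Circle about each station: (x − 75.9)² + (y + 36.1)² = 125.56²; (x + 52.4)² + (y + 55.1)² = 69.17²; (x + 66.2)² + (y + 21.5)² = 43.42².
Subtracting the K equation from the L and M equations removes the quadratic terms:
-256.6 x − 38.0 y = 9698.57
-284.2 x + 29.2 y = 11660.69
Solving the 2×2 system: x ≈ -39.7, y ≈ 12.9 km.
Check against K (with the unrounded x, y): √((x − 75.9)²+(y + 36.1)²) = 125.56 ≈ 125.56 km. ✓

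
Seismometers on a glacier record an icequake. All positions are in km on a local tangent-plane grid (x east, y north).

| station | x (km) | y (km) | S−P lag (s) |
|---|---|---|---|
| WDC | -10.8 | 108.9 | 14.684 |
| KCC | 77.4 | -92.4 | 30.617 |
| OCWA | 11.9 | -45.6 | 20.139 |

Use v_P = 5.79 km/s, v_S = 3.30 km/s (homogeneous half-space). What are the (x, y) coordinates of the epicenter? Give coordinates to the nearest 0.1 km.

(-108.0, 51.9)

Distance from S−P lag: d = Δt · v_P v_S / (v_P − v_S) = Δt · (5.79·3.30)/(5.79−3.30) ≈ 7.6735·Δt.
So d_WDC = 112.68, d_KCC = 234.94, d_OCWA = 154.54 km.
Circle about each station: (x + 10.8)² + (y − 108.9)² = 112.68²; (x − 77.4)² + (y + 92.4)² = 234.94²; (x − 11.9)² + (y + 45.6)² = 154.54².
Subtracting pairs of circle equations eliminates x²+y² and gives linear equations (the radical axes):
176.4 x − 402.6 y = -39947.35
45.4 x − 309.0 y = -20940.71
Solving the 2×2 system: x ≈ -108.0, y ≈ 51.9 km.
Check against WDC (with the unrounded x, y): √((x + 10.8)²+(y − 108.9)²) = 112.69 ≈ 112.68 km. ✓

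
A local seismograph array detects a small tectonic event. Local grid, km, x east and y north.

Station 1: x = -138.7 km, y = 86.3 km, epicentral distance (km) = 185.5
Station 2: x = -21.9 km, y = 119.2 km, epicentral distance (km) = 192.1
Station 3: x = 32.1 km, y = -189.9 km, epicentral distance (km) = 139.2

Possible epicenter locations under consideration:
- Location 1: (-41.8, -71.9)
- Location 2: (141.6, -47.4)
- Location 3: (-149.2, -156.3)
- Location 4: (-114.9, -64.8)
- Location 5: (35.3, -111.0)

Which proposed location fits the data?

Location 1

For each candidate, compare |candidate − station| to the reported distance:
Location 1: residuals Station 1 0.0, Station 2 0.0, Station 3 0.0 → max 0.0 km
Location 2: residuals Station 1 125.1, Station 2 41.3, Station 3 40.5 → max 125.1 km
Location 3: residuals Station 1 57.3, Station 2 111.4, Station 3 45.2 → max 111.4 km
Location 4: residuals Station 1 32.5, Station 2 14.1, Station 3 53.8 → max 53.8 km
Location 5: residuals Station 1 77.6, Station 2 45.1, Station 3 60.2 → max 77.6 km
Only Location 1 has all residuals ≈ 0.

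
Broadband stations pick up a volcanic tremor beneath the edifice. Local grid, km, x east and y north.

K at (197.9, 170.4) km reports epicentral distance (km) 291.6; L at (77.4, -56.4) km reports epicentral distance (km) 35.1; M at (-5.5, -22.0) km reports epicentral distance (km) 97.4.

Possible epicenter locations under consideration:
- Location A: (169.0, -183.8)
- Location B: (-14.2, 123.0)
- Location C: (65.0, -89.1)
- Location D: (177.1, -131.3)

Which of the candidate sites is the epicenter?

Location C

For each candidate, compare |candidate − station| to the reported distance:
Location A: residuals K 63.8, L 121.8, M 140.6 → max 140.6 km
Location B: residuals K 74.3, L 166.3, M 47.9 → max 166.3 km
Location C: residuals K 0.0, L 0.1, M 0.1 → max 0.1 km
Location D: residuals K 10.8, L 89.6, M 115.4 → max 115.4 km
Only Location C has all residuals ≈ 0.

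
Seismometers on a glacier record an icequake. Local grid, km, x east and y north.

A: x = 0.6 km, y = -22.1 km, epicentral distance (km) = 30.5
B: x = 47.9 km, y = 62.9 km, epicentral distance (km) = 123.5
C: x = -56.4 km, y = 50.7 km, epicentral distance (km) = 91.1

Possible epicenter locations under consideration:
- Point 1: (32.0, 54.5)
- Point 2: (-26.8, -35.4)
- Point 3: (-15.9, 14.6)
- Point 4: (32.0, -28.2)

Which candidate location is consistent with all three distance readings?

For each candidate, compare |candidate − station| to the reported distance:
Point 1: residuals A 52.3, B 105.5, C 2.6 → max 105.5 km
Point 2: residuals A 0.0, B 0.0, C 0.1 → max 0.1 km
Point 3: residuals A 9.7, B 43.5, C 36.8 → max 43.5 km
Point 4: residuals A 1.5, B 31.0, C 27.4 → max 31.0 km
Only Point 2 has all residuals ≈ 0.

Point 2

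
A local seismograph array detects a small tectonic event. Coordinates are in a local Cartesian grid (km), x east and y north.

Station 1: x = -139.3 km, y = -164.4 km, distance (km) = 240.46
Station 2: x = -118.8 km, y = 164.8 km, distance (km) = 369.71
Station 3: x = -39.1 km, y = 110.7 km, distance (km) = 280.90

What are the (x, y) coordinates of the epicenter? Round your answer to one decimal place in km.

99.2 km east, -133.8 km north

Circle about each station: (x + 139.3)² + (y + 164.4)² = 240.46²; (x + 118.8)² + (y − 164.8)² = 369.71²; (x + 39.1)² + (y − 110.7)² = 280.90².
Subtracting pairs of circle equations eliminates x²+y² and gives linear equations (the radical axes):
41.0 x + 658.4 y = -84023.84
200.4 x + 550.2 y = -53732.35
Solving the 2×2 system: x ≈ 99.2, y ≈ -133.8 km.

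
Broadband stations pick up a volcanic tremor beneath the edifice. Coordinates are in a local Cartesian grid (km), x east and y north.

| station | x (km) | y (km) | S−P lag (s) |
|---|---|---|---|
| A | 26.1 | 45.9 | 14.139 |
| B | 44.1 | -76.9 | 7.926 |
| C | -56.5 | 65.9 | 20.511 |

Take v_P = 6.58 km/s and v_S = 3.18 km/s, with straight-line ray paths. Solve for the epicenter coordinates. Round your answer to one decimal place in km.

12.2 km east, -40.0 km north

Distance from S−P lag: d = Δt · v_P v_S / (v_P − v_S) = Δt · (6.58·3.18)/(6.58−3.18) ≈ 6.1542·Δt.
So d_A = 87.01, d_B = 48.78, d_C = 126.23 km.
Circle about each station: (x − 26.1)² + (y − 45.9)² = 87.01²; (x − 44.1)² + (y + 76.9)² = 48.78²; (x + 56.5)² + (y − 65.9)² = 126.23².
Subtracting the A equation from the B and C equations removes the quadratic terms:
36.0 x − 245.6 y = 10261.65
-165.2 x + 40.0 y = -3616.23
Solving the 2×2 system: x ≈ 12.2, y ≈ -40.0 km.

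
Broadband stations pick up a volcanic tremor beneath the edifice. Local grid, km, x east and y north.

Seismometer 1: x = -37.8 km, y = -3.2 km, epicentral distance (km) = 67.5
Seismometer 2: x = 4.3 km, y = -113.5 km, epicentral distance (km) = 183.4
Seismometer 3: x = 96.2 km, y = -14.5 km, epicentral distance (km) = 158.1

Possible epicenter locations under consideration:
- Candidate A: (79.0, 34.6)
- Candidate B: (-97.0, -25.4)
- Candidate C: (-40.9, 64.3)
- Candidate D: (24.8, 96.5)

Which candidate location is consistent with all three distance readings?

For each candidate, compare |candidate − station| to the reported distance:
Candidate A: residuals Seismometer 1 55.3, Seismometer 2 17.5, Seismometer 3 106.1 → max 106.1 km
Candidate B: residuals Seismometer 1 4.3, Seismometer 2 49.1, Seismometer 3 35.4 → max 49.1 km
Candidate C: residuals Seismometer 1 0.1, Seismometer 2 0.1, Seismometer 3 0.0 → max 0.1 km
Candidate D: residuals Seismometer 1 50.2, Seismometer 2 27.6, Seismometer 3 26.1 → max 50.2 km
Only Candidate C has all residuals ≈ 0.

Candidate C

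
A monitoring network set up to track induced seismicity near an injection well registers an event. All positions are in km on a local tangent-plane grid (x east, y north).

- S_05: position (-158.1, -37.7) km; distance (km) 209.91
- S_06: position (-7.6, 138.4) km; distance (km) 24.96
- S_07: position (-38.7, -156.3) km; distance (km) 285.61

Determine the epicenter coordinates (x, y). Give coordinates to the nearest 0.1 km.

-30.8 km east, 129.2 km north

Circle about each station: (x + 158.1)² + (y + 37.7)² = 209.91²; (x + 7.6)² + (y − 138.4)² = 24.96²; (x + 38.7)² + (y + 156.3)² = 285.61².
Subtracting the S_05 equation from the S_06 and S_07 equations removes the quadratic terms:
301.0 x + 352.2 y = 36234.63
238.8 x − 237.2 y = -38000.38
Solving the 2×2 system: x ≈ -30.8, y ≈ 129.2 km.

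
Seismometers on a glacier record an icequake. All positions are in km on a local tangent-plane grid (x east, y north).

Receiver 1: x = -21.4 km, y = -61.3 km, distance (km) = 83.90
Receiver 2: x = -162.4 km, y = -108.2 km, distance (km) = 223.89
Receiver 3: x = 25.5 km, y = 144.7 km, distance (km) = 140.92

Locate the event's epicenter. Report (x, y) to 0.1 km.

(31.4, 3.9)

Circle about each station: (x + 21.4)² + (y + 61.3)² = 83.90²; (x + 162.4)² + (y + 108.2)² = 223.89²; (x − 25.5)² + (y − 144.7)² = 140.92².
Subtracting pairs of circle equations eliminates x²+y² and gives linear equations (the radical axes):
-282.0 x − 93.8 y = -9222.17
93.8 x + 412.0 y = 4553.45
Solving the 2×2 system: x ≈ 31.4, y ≈ 3.9 km.
Check against Receiver 1 (with the unrounded x, y): √((x + 21.4)²+(y + 61.3)²) = 83.90 ≈ 83.90 km. ✓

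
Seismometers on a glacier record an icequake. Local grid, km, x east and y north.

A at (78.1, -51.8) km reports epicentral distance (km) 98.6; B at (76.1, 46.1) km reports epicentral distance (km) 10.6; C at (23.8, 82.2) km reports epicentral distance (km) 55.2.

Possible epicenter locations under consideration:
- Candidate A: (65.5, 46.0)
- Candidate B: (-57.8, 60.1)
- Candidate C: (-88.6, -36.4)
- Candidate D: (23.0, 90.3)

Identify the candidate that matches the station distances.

For each candidate, compare |candidate − station| to the reported distance:
Candidate A: residuals A 0.0, B 0.0, C 0.0 → max 0.0 km
Candidate B: residuals A 77.4, B 124.0, C 29.3 → max 124.0 km
Candidate C: residuals A 68.8, B 173.6, C 108.2 → max 173.6 km
Candidate D: residuals A 53.8, B 58.5, C 47.1 → max 58.5 km
Only Candidate A has all residuals ≈ 0.

Candidate A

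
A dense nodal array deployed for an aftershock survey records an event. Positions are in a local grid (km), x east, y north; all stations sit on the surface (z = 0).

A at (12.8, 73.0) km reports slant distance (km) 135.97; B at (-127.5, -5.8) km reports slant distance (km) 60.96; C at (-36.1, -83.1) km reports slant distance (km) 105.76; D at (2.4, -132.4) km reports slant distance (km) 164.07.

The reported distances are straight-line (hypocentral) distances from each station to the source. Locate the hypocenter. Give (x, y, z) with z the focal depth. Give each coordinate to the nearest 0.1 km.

Each station gives a sphere (x−x_i)² + (y−y_i)² + z² = d_i² (stations at z=0).
Subtracting the A sphere from B and C: z² cancels, leaving linear equations in x and y:
-280.6 x − 157.6 y = 25568.77
-97.8 x − 312.2 y = 10018.64
Solving: x ≈ -88.705, y ≈ -4.303 km (keep extra digits for the depth step; rounded: -88.7, -4.3).
Then from the A sphere: z² = 135.97² − (x − 12.8)² − (y − 73.0)² with x = -88.705, y = -4.303, so z ≈ 46.998 ≈ 47.0 km.

x ≈ -88.7 km, y ≈ -4.3 km, depth ≈ 47.0 km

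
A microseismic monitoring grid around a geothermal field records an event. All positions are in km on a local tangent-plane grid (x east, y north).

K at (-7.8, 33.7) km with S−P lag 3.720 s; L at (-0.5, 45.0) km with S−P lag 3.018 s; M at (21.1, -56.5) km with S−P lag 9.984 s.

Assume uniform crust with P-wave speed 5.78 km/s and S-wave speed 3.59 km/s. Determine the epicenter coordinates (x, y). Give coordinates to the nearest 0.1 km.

(27.2, 37.9)

Distance from S−P lag: d = Δt · v_P v_S / (v_P − v_S) = Δt · (5.78·3.59)/(5.78−3.59) ≈ 9.4750·Δt.
So d_K = 35.25, d_L = 28.60, d_M = 94.60 km.
Circle about each station: (x + 7.8)² + (y − 33.7)² = 35.25²; (x + 0.5)² + (y − 45.0)² = 28.60²; (x − 21.1)² + (y + 56.5)² = 94.60².
Subtracting the K equation from the L and M equations removes the quadratic terms:
14.6 x + 22.6 y = 1253.32
57.8 x − 180.4 y = -5265.67
Solving the 2×2 system: x ≈ 27.2, y ≈ 37.9 km.
Check against K (with the unrounded x, y): √((x + 7.8)²+(y − 33.7)²) = 35.23 ≈ 35.25 km. ✓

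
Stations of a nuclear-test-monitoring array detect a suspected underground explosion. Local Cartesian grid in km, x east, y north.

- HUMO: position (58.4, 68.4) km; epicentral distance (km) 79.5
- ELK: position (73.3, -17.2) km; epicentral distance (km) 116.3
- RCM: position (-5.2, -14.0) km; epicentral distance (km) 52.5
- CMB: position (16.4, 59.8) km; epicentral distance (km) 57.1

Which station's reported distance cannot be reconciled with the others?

HUMO

Solve using three stations at a time. Using ELK, RCM, CMB (subtract circle equations pairwise → linear system) gives (x, y) ≈ (-32.7, 30.7).
Distances from that point to each station vs reported:
  HUMO: calculated 98.6 vs reported 79.5 → residual 19.1 km
  ELK: calculated 116.3 vs reported 116.3 → residual 0.0 km
  RCM: calculated 52.4 vs reported 52.5 → residual 0.1 km
  CMB: calculated 57.0 vs reported 57.1 → residual 0.1 km
ELK, RCM, CMB are mutually consistent (residuals ≈ 0); HUMO is off by 19.1 km.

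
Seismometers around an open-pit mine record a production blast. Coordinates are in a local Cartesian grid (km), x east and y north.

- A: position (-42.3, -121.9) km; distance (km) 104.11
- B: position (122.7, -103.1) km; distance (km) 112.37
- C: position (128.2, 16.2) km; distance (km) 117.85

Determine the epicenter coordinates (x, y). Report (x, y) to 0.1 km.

Circle about each station: (x + 42.3)² + (y + 121.9)² = 104.11²; (x − 122.7)² + (y + 103.1)² = 112.37²; (x − 128.2)² + (y − 16.2)² = 117.85².
Subtracting pairs of circle equations eliminates x²+y² and gives linear equations (the radical axes):
330.0 x + 37.6 y = 7247.88
341.0 x + 276.2 y = -3000.95
Solving the 2×2 system: x ≈ 27.0, y ≈ -44.2 km.

27.0 km east, -44.2 km north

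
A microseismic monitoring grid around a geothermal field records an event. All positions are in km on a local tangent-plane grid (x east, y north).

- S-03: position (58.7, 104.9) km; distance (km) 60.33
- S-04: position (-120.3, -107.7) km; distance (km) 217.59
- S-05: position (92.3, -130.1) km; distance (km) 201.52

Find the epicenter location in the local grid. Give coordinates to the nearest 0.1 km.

x ≈ 20.5 km, y ≈ 58.2 km

Circle about each station: (x − 58.7)² + (y − 104.9)² = 60.33²; (x + 120.3)² + (y + 107.7)² = 217.59²; (x − 92.3)² + (y + 130.1)² = 201.52².
Subtracting the S-03 equation from the S-04 and S-05 equations removes the quadratic terms:
-358.0 x − 425.2 y = -32084.02
67.2 x − 470.0 y = -25975.00
Solving the 2×2 system: x ≈ 20.5, y ≈ 58.2 km.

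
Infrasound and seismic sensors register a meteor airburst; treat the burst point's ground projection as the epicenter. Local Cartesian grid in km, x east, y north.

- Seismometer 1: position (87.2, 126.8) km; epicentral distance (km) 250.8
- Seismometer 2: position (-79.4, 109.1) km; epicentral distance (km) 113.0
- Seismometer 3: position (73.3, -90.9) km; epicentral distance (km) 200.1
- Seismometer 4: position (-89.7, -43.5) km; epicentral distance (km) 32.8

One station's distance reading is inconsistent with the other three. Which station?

Seismometer 2

Solve using three stations at a time. Using Seismometer 1, Seismometer 3, Seismometer 4 (subtract circle equations pairwise → linear system) gives (x, y) ≈ (-114.6, -22.1).
Distances from that point to each station vs reported:
  Seismometer 1: calculated 250.8 vs reported 250.8 → residual 0.0 km
  Seismometer 2: calculated 135.9 vs reported 113.0 → residual 22.9 km
  Seismometer 3: calculated 200.1 vs reported 200.1 → residual 0.0 km
  Seismometer 4: calculated 32.8 vs reported 32.8 → residual 0.0 km
Seismometer 1, Seismometer 3, Seismometer 4 are mutually consistent (residuals ≈ 0); Seismometer 2 is off by 22.9 km.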